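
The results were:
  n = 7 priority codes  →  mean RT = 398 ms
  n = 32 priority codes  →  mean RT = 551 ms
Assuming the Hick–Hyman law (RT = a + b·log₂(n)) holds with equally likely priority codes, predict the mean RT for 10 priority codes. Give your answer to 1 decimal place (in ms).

433.9 ms

Fit slope and intercept:
  b = (551 − 398) / (log₂ 32 − log₂ 7) = 153 / (5 − 2.8074) = 69.779 ms/bit
  a = 398 − 69.779 × 2.8074 = 202.106 ms
Then RT(10) = 202.106 + 69.779 × log₂ 10 = 202.106 + 69.779 × 3.3219 ≈ 433.906 ms.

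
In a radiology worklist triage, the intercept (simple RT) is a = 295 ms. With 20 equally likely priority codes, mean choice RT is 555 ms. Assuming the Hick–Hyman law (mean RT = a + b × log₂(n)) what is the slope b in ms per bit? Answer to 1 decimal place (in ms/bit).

log₂(20) = 4.3219 bits.
b = (RT − a)/log₂ n = (555 − 295) / 4.3219 = 60.158 ms/bit.

60.2 ms/bit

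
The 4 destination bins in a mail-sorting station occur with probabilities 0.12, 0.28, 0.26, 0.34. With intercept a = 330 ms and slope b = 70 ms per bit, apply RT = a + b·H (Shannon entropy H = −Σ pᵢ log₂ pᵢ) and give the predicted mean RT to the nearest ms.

Entropy contributions −pᵢ log₂ pᵢ: 0.3671, 0.5142, 0.5053, 0.5292; sum H = 1.9157 bits.
RT = a + bH = 330 + 70·1.9157 = 464.10 ms.

464 ms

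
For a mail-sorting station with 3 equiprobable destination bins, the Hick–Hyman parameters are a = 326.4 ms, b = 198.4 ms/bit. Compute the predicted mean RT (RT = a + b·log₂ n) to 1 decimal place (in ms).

log₂(3) = 1.5850 bits, so RT = 326.4 + 198.4 × 1.5850 ≈ 640.857 ms.

640.9 ms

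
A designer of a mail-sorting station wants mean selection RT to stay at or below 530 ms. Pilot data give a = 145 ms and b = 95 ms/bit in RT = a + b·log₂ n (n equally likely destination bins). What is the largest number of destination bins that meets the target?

16

95·log₂ n ≤ 530 − 145 = 385, giving log₂ n ≤ 4.0526 and n ≤ 16.594. The largest whole number is 16.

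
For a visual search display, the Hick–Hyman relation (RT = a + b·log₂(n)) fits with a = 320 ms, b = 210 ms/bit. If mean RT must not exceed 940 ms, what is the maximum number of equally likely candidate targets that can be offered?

7

Information budget: (940 − 320)/210 = 2.9524 bits, so n ≤ 2^2.9524 = 7.740 → at most 7.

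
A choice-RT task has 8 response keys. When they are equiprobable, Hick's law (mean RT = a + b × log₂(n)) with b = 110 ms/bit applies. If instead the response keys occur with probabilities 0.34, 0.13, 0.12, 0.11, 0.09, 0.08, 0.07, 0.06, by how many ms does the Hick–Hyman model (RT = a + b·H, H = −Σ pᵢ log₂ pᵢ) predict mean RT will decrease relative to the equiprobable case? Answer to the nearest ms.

28 ms

The RT saving is b·ΔH. Equiprobable H₀ = log₂(8) = 3.0000 bits; with the given probabilities H = 2.7454 bits.
b·(H₀ − H) = 110 × (3.0000 − 2.7454) = 28.00 ms.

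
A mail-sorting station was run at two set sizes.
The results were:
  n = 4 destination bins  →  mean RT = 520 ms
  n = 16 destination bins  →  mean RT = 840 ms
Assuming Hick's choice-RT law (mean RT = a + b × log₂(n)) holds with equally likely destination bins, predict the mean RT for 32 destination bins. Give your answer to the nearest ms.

1000 ms

With log₂ n on the abscissa the relation is linear; from the two conditions:
  b = (840 − 520) / (log₂ 16 − log₂ 4) = 320 / (4 − 2) = 160 ms/bit
  a = 520 − 160 × 2 = 200 ms
Then RT(32) = 200 + 160 × log₂ 32 = 200 + 160 × 5 ≈ 1000.000 ms.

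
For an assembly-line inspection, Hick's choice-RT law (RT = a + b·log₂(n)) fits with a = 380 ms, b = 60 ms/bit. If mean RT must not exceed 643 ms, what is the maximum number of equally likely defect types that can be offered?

20

Set 380 + 60·log₂ n ≤ 643 → log₂ n ≤ (643 − 380)/60 = 4.3833.
So n ≤ 2^4.3833 = 20.870; the largest integer n is 20.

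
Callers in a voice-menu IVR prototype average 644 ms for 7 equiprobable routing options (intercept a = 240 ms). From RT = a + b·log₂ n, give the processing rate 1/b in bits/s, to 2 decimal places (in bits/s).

Choice component = 644 − 240 = 404 ms over log₂(7) = 2.8074 bits.
b = 404 / 2.8074 = 143.908 ms/bit, so 1/b = 6.949 bits/s.

6.95 bits/s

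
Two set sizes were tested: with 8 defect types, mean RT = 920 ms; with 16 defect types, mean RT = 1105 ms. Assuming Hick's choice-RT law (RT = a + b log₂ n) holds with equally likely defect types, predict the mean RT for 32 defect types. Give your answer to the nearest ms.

With log₂ n on the abscissa the relation is linear; from the two conditions:
  b = (1105 − 920) / (log₂ 16 − log₂ 8) = 185 / (4 − 3) = 185 ms/bit
  a = 920 − 185 × 3 = 365 ms
Then RT(32) = 365 + 185 × log₂ 32 = 365 + 185 × 5 ≈ 1290.000 ms.

1290 ms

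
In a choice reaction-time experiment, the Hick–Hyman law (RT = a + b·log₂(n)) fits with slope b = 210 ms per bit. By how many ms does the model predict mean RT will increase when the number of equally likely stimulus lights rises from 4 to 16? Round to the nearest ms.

420 ms

ΔRT = (a + b log₂ n₂) − (a + b log₂ n₁) = b·(log₂ n₂ − log₂ n₁).
log₂(16) − log₂(4) = log₂(16/4) = log₂(4) = 2.
ΔRT = 210 × 2.0000 = 420.000 ms.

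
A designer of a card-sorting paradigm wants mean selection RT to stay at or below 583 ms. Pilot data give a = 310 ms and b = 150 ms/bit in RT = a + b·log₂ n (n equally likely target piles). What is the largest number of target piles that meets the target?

3

Set 310 + 150·log₂ n ≤ 583 → log₂ n ≤ (583 − 310)/150 = 1.8200.
So n ≤ 2^1.8200 = 3.531; the largest integer n is 3.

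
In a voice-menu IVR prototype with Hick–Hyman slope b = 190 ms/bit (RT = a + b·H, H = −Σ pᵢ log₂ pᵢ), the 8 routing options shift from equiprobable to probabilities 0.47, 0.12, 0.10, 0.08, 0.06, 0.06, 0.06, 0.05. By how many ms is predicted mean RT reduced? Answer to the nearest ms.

105 ms

The RT saving is b·ΔH. Equiprobable H₀ = log₂(8) = 3.0000 bits; with the given probabilities H = 2.4494 bits.
b·(H₀ − H) = 190 × (3.0000 − 2.4494) = 104.61 ms.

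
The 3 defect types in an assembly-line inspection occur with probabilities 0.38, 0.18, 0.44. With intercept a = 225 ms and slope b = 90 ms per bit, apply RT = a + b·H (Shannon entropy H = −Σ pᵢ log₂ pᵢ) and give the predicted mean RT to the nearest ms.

360 ms

H = 0.38·log₂(1/0.38) + 0.18·log₂(1/0.18) + 0.44·log₂(1/0.44) = 1.4969 bits.
RT = 225 + 90 × 1.4969 = 359.72 ms.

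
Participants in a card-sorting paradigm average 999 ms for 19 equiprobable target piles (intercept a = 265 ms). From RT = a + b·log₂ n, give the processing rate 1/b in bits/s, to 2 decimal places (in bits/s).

Choice component = 999 − 265 = 734 ms over log₂(19) = 4.2479 bits.
b = 734 / 4.2479 = 172.790 ms/bit, so 1/b = 5.787 bits/s.

5.79 bits/s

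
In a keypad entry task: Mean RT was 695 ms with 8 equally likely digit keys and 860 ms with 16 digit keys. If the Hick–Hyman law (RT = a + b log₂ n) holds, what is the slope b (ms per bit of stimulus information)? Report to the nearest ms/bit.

165 ms/bit

The slope on a log₂ axis is (860 − 695) / (4 − 3) = 165 ms/bit.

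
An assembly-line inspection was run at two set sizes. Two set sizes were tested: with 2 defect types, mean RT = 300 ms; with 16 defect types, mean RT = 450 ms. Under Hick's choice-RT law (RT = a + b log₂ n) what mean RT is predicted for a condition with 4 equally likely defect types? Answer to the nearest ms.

Solve the two-equation system in a and b:
  b = (450 − 300) / (log₂ 16 − log₂ 2) = 150 / (4 − 1) = 50 ms/bit
  a = 300 − 50 × 1 = 250 ms
Then RT(4) = 250 + 50 × log₂ 4 = 250 + 50 × 2 ≈ 350.000 ms.

350 ms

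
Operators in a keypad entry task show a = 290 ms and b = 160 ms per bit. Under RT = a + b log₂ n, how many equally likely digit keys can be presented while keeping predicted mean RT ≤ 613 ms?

160·log₂ n ≤ 613 − 290 = 323, giving log₂ n ≤ 2.0187 and n ≤ 4.052. The largest whole number is 4.

4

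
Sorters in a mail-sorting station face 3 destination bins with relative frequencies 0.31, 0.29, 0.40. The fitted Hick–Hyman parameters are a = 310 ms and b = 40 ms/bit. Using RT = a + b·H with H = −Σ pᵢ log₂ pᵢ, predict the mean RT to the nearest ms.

373 ms

Entropy contributions −pᵢ log₂ pᵢ: 0.5238, 0.5179, 0.5288; sum H = 1.5705 bits.
RT = a + bH = 310 + 40·1.5705 = 372.82 ms.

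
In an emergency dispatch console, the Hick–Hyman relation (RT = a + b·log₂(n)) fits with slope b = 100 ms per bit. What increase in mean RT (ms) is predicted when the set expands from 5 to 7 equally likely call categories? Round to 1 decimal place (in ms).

The intercept a cancels: ΔRT = b·(log₂ n₂ − log₂ n₁) = b·log₂(n₂/n₁).
log₂(7) − log₂(5) = 2.8074 − 2.3219 = 0.4854.
ΔRT = 100 × 0.4854 = 48.543 ms.

48.5 ms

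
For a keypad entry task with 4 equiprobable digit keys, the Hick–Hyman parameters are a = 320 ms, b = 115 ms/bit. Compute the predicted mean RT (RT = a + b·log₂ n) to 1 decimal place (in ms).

log₂(4) = 2 bits, so RT = 320 + 115 × 2 ≈ 550.000 ms.

550.0 ms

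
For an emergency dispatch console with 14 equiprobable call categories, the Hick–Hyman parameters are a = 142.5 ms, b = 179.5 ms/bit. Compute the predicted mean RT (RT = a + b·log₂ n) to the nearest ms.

log₂(14) = 3.8074 bits, so RT = 142.5 + 179.5 × 3.8074 ≈ 825.920 ms.

826 ms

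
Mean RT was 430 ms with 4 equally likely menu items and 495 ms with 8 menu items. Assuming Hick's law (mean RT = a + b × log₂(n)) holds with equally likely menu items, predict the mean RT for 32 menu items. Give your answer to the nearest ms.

625 ms

Solve the two-equation system in a and b:
  b = (495 − 430) / (log₂ 8 − log₂ 4) = 65 / (3 − 2) = 65 ms/bit
  a = 430 − 65 × 2 = 300 ms
Then RT(32) = 300 + 65 × log₂ 32 = 300 + 65 × 5 ≈ 625.000 ms.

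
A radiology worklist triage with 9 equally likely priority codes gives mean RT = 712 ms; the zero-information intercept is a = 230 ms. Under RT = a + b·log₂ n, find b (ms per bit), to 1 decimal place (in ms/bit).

152.1 ms/bit

log₂(9) = 3.1699 bits.
b = (RT − a)/log₂ n = (712 − 230) / 3.1699 = 152.054 ms/bit.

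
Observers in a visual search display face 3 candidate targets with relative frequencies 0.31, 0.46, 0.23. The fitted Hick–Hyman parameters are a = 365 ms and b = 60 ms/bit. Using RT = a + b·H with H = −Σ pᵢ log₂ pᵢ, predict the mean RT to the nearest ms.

457 ms

H = 0.31·log₂(1/0.31) + 0.46·log₂(1/0.46) + 0.23·log₂(1/0.23) = 1.5268 bits.
RT = 365 + 60 × 1.5268 = 456.61 ms.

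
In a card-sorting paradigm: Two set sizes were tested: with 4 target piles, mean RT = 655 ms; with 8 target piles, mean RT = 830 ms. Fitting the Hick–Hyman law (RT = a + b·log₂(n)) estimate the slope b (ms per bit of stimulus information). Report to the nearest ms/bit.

b = (RT₂ − RT₁)/(log₂ n₂ − log₂ n₁) = (830 − 655)/(3 − 2) = 175 ms/bit.

175 ms/bit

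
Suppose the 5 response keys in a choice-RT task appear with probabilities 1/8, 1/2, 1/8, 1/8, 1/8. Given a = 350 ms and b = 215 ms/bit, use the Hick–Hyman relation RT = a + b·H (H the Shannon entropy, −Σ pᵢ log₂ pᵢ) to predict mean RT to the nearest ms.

Each term −pᵢ log₂ pᵢ: 0.125·3 + 0.5·1 + 0.125·3 + 0.125·3 + 0.125·3; summed, H = 2.000 bits.
Mean RT = a + bH = 350 + 215·2.000 = 780.00 ms.

780 ms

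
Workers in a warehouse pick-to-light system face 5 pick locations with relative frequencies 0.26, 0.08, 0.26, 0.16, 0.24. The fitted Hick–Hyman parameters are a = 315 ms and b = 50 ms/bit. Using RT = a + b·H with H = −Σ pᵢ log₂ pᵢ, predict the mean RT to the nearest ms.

426 ms

H = 0.26·log₂(1/0.26) + 0.08·log₂(1/0.08) + 0.26·log₂(1/0.26) + 0.16·log₂(1/0.16) + 0.24·log₂(1/0.24) = 2.2192 bits.
RT = 315 + 50 × 2.2192 = 425.96 ms.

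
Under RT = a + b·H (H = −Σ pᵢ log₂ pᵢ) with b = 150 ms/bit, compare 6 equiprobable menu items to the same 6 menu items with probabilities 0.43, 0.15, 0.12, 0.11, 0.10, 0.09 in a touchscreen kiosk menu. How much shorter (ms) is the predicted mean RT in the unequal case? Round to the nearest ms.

43 ms

Equiprobable entropy H₀ = log₂ 6 = 2.5850 bits.
Skewed entropy H = −Σ pᵢ log₂ pᵢ = 2.2963 bits.
ΔRT = b·(H₀ − H) = 150 × 0.2887 = 43.30 ms.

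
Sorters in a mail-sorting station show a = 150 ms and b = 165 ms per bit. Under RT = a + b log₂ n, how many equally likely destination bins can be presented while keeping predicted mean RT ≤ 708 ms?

Information budget: (708 − 150)/165 = 3.3818 bits, so n ≤ 2^3.3818 = 10.424 → at most 10.

10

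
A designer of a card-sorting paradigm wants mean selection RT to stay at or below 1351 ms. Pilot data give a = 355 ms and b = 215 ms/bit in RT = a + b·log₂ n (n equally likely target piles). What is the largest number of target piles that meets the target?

Set 355 + 215·log₂ n ≤ 1351 → log₂ n ≤ (1351 − 355)/215 = 4.6326.
So n ≤ 2^4.6326 = 24.805; the largest integer n is 24.

24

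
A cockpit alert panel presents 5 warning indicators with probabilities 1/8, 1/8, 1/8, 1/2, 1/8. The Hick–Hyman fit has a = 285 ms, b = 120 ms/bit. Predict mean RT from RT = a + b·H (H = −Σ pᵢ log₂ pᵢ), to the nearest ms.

525 ms

Each term −pᵢ log₂ pᵢ: 0.125·3 + 0.125·3 + 0.125·3 + 0.5·1 + 0.125·3; summed, H = 2.000 bits.
Mean RT = a + bH = 285 + 120·2.000 = 525.00 ms.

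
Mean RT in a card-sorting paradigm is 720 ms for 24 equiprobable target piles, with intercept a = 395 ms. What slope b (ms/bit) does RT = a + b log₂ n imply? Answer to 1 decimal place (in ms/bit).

70.9 ms/bit

log₂(24) = 4.5850 bits.
b = (RT − a)/log₂ n = (720 − 395) / 4.5850 = 70.884 ms/bit.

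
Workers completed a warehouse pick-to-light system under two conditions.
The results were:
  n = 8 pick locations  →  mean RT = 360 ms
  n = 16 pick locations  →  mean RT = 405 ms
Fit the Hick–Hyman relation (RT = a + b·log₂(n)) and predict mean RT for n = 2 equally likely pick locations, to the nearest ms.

270 ms

With log₂ n on the abscissa the relation is linear; from the two conditions:
  b = (405 − 360) / (log₂ 16 − log₂ 8) = 45 / (4 − 3) = 45 ms/bit
  a = 360 − 45 × 3 = 225 ms
Then RT(2) = 225 + 45 × log₂ 2 = 225 + 45 × 1 ≈ 270.000 ms.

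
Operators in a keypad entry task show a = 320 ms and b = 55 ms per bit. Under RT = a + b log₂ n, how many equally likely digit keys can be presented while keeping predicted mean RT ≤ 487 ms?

Information budget: (487 − 320)/55 = 3.0364 bits, so n ≤ 2^3.0364 = 8.204 → at most 8.

8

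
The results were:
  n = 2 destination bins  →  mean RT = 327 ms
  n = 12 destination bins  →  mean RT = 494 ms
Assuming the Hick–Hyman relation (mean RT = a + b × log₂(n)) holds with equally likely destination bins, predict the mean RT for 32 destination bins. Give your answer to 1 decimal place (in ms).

Fit slope and intercept:
  b = (494 − 327) / (log₂ 12 − log₂ 2) = 167 / (3.5850 − 1) = 64.604 ms/bit
  a = 327 − 64.604 × 1 = 262.396 ms
Then RT(32) = 262.396 + 64.604 × log₂ 32 = 262.396 + 64.604 × 5 ≈ 585.418 ms.

585.4 ms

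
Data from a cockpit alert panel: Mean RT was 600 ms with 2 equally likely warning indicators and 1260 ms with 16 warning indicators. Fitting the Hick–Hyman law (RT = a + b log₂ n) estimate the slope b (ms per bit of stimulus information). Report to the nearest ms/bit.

220 ms/bit

Slope: b = (1260 − 600) / (log₂ 16 − log₂ 2) = 660/3.0000 = 220 ms/bit.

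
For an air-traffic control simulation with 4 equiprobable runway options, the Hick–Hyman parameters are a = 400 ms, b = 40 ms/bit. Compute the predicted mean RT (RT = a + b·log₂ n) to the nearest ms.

log₂(4) = 2 bits, so RT = 400 + 40 × 2 ≈ 480.000 ms.

480 ms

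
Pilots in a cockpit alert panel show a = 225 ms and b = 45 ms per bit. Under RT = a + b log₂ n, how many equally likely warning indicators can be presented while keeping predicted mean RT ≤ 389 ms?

12

45·log₂ n ≤ 389 − 225 = 164, giving log₂ n ≤ 3.6444 and n ≤ 12.505. The largest whole number is 12.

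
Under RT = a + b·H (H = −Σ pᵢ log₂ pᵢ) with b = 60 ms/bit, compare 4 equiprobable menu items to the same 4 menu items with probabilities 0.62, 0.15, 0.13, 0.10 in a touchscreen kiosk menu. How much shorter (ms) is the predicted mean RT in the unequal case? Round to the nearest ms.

Equiprobable entropy H₀ = log₂ 4 = 2.0000 bits.
Skewed entropy H = −Σ pᵢ log₂ pᵢ = 1.5530 bits.
ΔRT = b·(H₀ − H) = 60 × 0.4470 = 26.82 ms.

27 ms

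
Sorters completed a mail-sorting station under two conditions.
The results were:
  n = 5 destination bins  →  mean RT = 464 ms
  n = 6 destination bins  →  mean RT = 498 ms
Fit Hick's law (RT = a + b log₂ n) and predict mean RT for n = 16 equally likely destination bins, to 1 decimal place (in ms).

With log₂ n on the abscissa the relation is linear; from the two conditions:
  b = (498 − 464) / (log₂ 6 − log₂ 5) = 34 / (2.5850 − 2.3219) = 129.261 ms/bit
  a = 464 − 129.261 × 2.3219 = 163.866 ms
Then RT(16) = 163.866 + 129.261 × log₂ 16 = 163.866 + 129.261 × 4 ≈ 680.909 ms.

680.9 ms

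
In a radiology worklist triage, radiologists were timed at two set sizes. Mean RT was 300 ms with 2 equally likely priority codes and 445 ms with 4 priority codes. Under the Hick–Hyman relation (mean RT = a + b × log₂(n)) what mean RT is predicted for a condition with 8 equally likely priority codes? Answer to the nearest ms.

590 ms

RT is linear in log₂ n, so two points fix the line:
  b = (445 − 300) / (log₂ 4 − log₂ 2) = 145 / (2 − 1) = 145 ms/bit
  a = 300 − 145 × 1 = 155 ms
Then RT(8) = 155 + 145 × log₂ 8 = 155 + 145 × 3 ≈ 590.000 ms.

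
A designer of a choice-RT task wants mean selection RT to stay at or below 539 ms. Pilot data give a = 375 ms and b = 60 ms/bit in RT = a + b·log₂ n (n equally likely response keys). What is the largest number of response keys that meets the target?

Information budget: (539 − 375)/60 = 2.7333 bits, so n ≤ 2^2.7333 = 6.650 → at most 6.

6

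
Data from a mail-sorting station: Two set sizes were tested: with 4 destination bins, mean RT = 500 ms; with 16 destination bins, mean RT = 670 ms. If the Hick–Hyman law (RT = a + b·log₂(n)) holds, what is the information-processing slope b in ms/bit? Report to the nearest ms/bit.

The slope on a log₂ axis is (670 − 500) / (4 − 2) = 85 ms/bit.

85 ms/bit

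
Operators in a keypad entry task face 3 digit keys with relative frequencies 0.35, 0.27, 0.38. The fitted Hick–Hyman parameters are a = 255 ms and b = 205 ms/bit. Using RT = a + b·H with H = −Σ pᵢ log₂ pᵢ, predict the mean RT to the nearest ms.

577 ms

H = 0.35·log₂(1/0.35) + 0.27·log₂(1/0.27) + 0.38·log₂(1/0.38) = 1.5706 bits.
RT = 255 + 205 × 1.5706 = 576.97 ms.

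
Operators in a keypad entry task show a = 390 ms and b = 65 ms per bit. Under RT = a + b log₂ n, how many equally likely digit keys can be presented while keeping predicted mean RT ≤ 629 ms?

65·log₂ n ≤ 629 − 390 = 239, giving log₂ n ≤ 3.6769 and n ≤ 12.790. The largest whole number is 12.

12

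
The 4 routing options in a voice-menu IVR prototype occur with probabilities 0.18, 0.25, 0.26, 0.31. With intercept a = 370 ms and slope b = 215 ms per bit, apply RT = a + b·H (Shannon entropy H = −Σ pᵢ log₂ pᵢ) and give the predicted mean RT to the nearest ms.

794 ms

H = 0.18·log₂(1/0.18) + 0.25·log₂(1/0.25) + 0.26·log₂(1/0.26) + 0.31·log₂(1/0.31) = 1.9744 bits.
RT = 370 + 215 × 1.9744 = 794.49 ms.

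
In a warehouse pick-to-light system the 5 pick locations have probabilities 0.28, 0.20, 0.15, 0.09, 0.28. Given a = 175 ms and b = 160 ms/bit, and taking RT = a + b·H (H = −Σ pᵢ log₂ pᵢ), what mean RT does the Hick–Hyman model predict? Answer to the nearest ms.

Entropy contributions −pᵢ log₂ pᵢ: 0.5142, 0.4644, 0.4105, 0.3127, 0.5142; sum H = 2.2160 bits.
RT = a + bH = 175 + 160·2.2160 = 529.56 ms.

530 ms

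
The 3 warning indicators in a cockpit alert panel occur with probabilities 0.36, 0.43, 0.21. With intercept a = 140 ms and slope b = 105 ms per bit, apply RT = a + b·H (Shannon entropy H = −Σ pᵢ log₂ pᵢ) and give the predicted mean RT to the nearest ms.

Entropy contributions −pᵢ log₂ pᵢ: 0.5306, 0.5236, 0.4728; sum H = 1.5270 bits.
RT = a + bH = 140 + 105·1.5270 = 300.34 ms.

300 ms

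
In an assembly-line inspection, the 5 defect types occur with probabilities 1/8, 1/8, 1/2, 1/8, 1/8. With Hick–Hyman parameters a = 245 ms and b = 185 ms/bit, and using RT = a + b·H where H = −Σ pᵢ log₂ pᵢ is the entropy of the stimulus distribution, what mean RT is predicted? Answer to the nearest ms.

615 ms

H = −Σ pᵢ log₂ pᵢ = 0.125·3 + 0.125·3 + 0.5·1 + 0.125·3 + 0.125·3 = 2.000 bits.
RT = 245 + 185 × 2.000 = 615.00 ms.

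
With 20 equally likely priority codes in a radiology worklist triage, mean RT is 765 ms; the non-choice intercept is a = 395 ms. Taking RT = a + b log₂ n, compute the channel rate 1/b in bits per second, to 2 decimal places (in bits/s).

11.68 bits/s

Choice component = 765 − 395 = 370 ms over log₂(20) = 4.3219 bits.
b = 370 / 4.3219 = 85.610 ms/bit, so 1/b = 11.681 bits/s.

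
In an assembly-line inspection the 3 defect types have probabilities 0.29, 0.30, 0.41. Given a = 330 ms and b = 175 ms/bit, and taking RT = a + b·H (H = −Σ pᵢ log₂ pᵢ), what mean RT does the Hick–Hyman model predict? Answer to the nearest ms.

Entropy contributions −pᵢ log₂ pᵢ: 0.5179, 0.5211, 0.5274; sum H = 1.5664 bits.
RT = a + bH = 330 + 175·1.5664 = 604.12 ms.

604 ms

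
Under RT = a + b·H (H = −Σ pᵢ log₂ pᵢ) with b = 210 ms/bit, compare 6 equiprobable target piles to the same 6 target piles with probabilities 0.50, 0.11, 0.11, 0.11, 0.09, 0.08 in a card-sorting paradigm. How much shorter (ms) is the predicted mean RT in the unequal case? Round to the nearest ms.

90 ms

Equiprobable entropy H₀ = log₂ 6 = 2.5850 bits.
Skewed entropy H = −Σ pᵢ log₂ pᵢ = 2.1550 bits.
ΔRT = b·(H₀ − H) = 210 × 0.4299 = 90.29 ms.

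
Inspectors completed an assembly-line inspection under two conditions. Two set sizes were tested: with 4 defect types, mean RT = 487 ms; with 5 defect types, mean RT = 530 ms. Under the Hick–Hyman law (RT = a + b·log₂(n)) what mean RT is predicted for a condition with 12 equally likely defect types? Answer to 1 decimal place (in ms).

698.7 ms

Fit slope and intercept:
  b = (530 − 487) / (log₂ 5 − log₂ 4) = 43 / (2.3219 − 2) = 133.570 ms/bit
  a = 487 − 133.570 × 2 = 219.860 ms
Then RT(12) = 219.860 + 133.570 × log₂ 12 = 219.860 + 133.570 × 3.5850 ≈ 698.704 ms.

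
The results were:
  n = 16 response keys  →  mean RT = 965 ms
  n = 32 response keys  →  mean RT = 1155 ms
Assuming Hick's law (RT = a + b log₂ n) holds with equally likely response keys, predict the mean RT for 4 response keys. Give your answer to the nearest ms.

585 ms

Fit slope and intercept:
  b = (1155 − 965) / (log₂ 32 − log₂ 16) = 190 / (5 − 4) = 190 ms/bit
  a = 965 − 190 × 4 = 205 ms
Then RT(4) = 205 + 190 × log₂ 4 = 205 + 190 × 2 ≈ 585.000 ms.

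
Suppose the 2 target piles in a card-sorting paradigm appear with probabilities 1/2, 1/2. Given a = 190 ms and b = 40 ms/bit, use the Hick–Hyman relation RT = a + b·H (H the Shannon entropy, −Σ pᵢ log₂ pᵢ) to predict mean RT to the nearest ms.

H = −Σ pᵢ log₂ pᵢ = 0.5·1 + 0.5·1 = 1.000 bits.
RT = 190 + 40 × 1.000 = 230.00 ms.

230 ms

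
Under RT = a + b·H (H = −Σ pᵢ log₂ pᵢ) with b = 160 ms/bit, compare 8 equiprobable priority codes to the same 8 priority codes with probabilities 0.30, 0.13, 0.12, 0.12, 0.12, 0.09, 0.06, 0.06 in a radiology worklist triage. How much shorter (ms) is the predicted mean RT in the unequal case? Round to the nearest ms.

31 ms

Equiprobable entropy H₀ = log₂ 8 = 3.0000 bits.
Skewed entropy H = −Σ pᵢ log₂ pᵢ = 2.8047 bits.
ΔRT = b·(H₀ − H) = 160 × 0.1953 = 31.25 ms.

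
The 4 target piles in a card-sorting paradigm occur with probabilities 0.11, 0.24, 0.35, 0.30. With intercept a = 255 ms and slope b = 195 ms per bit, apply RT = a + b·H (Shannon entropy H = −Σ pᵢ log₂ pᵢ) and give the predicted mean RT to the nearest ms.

625 ms

H = 0.11·log₂(1/0.11) + 0.24·log₂(1/0.24) + 0.35·log₂(1/0.35) + 0.30·log₂(1/0.30) = 1.8956 bits.
RT = 255 + 195 × 1.8956 = 624.64 ms.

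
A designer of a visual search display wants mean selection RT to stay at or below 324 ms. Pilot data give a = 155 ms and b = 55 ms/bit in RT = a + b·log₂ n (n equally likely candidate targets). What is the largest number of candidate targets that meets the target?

8

55·log₂ n ≤ 324 − 155 = 169, giving log₂ n ≤ 3.0727 and n ≤ 8.414. The largest whole number is 8.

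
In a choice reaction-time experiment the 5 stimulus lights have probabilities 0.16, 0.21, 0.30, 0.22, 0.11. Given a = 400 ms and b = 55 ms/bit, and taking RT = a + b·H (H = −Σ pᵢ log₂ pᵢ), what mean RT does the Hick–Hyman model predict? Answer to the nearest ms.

524 ms

Entropy contributions −pᵢ log₂ pᵢ: 0.4230, 0.4728, 0.5211, 0.4806, 0.3503; sum H = 2.2478 bits.
RT = a + bH = 400 + 55·2.2478 = 523.63 ms.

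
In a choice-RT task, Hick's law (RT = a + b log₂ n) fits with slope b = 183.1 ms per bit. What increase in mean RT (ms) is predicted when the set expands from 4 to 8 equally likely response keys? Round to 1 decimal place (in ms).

183.1 ms

Only the slope matters, since a is common to both: ΔRT = b·log₂(n₂/n₁).
log₂(8) − log₂(4) = log₂(8/4) = log₂(2) = 1.
ΔRT = 183.1 × 1.0000 = 183.100 ms.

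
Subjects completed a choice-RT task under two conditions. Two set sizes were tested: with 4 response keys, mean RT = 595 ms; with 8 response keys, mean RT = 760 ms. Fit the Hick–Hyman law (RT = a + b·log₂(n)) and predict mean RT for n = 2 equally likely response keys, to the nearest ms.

430 ms

RT is linear in log₂ n, so two points fix the line:
  b = (760 − 595) / (log₂ 8 − log₂ 4) = 165 / (3 − 2) = 165 ms/bit
  a = 595 − 165 × 2 = 265 ms
Then RT(2) = 265 + 165 × log₂ 2 = 265 + 165 × 1 ≈ 430.000 ms.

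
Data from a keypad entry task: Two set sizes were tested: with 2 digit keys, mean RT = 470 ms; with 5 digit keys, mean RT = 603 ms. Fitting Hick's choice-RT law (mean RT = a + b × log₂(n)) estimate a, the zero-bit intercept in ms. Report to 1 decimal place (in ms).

369.4 ms

b = (RT₂ − RT₁)/(log₂ n₂ − log₂ n₁) = (603 − 470)/(2.3219 − 1) = 100.611 ms/bit.
Intercept: a = 470 − 100.611·log₂(2) = 369.389 ms.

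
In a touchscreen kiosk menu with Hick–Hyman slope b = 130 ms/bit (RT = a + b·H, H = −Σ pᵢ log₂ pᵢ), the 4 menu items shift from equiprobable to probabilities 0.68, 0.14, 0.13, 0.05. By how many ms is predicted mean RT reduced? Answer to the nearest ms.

81 ms

The RT saving is b·ΔH. Equiprobable H₀ = log₂(4) = 2.0000 bits; with the given probabilities H = 1.3742 bits.
b·(H₀ − H) = 130 × (2.0000 − 1.3742) = 81.35 ms.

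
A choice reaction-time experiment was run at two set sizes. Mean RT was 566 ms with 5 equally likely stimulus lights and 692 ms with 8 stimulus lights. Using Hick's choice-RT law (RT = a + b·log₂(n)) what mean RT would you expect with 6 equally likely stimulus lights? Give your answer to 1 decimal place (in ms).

With log₂ n on the abscissa the relation is linear; from the two conditions:
  b = (692 − 566) / (log₂ 8 − log₂ 5) = 126 / (3 − 2.3219) = 185.821 ms/bit
  a = 566 − 185.821 × 2.3219 = 134.537 ms
Then RT(6) = 134.537 + 185.821 × log₂ 6 = 134.537 + 185.821 × 2.5850 ≈ 614.877 ms.

614.9 ms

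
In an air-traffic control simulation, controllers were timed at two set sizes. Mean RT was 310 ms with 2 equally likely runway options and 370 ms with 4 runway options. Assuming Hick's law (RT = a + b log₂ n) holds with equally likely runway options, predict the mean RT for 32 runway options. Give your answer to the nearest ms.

With log₂ n on the abscissa the relation is linear; from the two conditions:
  b = (370 − 310) / (log₂ 4 − log₂ 2) = 60 / (2 − 1) = 60 ms/bit
  a = 310 − 60 × 1 = 250 ms
Then RT(32) = 250 + 60 × log₂ 32 = 250 + 60 × 5 ≈ 550.000 ms.

550 ms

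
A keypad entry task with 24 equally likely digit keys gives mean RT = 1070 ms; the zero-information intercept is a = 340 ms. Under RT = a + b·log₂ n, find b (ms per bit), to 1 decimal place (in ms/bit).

24 alternatives carry log₂ 24 = 4.5850 bits; the choice cost is 1070 − 340 = 730 ms, so b = 730/4.5850 = 159.216 ms/bit.

159.2 ms/bit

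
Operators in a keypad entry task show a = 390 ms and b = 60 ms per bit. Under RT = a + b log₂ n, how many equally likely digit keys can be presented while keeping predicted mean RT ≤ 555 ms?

Information budget: (555 − 390)/60 = 2.7500 bits, so n ≤ 2^2.7500 = 6.727 → at most 6.

6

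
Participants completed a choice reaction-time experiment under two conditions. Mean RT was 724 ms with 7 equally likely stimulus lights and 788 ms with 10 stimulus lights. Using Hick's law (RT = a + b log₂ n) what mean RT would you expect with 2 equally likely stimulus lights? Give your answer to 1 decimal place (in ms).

499.2 ms

Fit slope and intercept:
  b = (788 − 724) / (log₂ 10 − log₂ 7) = 64 / (3.3219 − 2.8074) = 124.375 ms/bit
  a = 724 − 124.375 × 2.8074 = 374.835 ms
Then RT(2) = 374.835 + 124.375 × log₂ 2 = 374.835 + 124.375 × 1 ≈ 499.210 ms.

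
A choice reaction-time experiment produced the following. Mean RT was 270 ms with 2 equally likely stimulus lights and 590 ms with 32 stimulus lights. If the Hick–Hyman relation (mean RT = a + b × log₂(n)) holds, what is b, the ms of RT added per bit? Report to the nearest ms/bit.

80 ms/bit

The slope on a log₂ axis is (590 − 270) / (5 − 1) = 80 ms/bit.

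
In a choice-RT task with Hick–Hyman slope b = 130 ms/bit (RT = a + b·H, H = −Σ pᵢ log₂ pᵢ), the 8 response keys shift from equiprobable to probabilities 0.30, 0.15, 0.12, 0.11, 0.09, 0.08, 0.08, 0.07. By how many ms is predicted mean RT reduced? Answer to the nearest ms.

24 ms

The RT saving is b·ΔH. Equiprobable H₀ = log₂(8) = 3.0000 bits; with the given probabilities H = 2.8132 bits.
b·(H₀ − H) = 130 × (3.0000 − 2.8132) = 24.28 ms.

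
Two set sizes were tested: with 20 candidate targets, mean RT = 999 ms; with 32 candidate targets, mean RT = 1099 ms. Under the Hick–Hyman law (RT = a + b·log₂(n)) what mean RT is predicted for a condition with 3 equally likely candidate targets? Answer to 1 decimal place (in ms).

Fit slope and intercept:
  b = (1099 − 999) / (log₂ 32 − log₂ 20) = 100 / (5 − 4.3219) = 147.477 ms/bit
  a = 999 − 147.477 × 4.3219 = 361.615 ms
Then RT(3) = 361.615 + 147.477 × log₂ 3 = 361.615 + 147.477 × 1.5850 ≈ 595.361 ms.

595.4 ms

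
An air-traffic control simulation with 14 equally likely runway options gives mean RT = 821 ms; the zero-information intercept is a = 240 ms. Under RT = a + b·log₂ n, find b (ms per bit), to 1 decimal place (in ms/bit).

152.6 ms/bit

b = (821 − 240) / log₂(14) = 581 / 3.8074 = 152.599 ms/bit.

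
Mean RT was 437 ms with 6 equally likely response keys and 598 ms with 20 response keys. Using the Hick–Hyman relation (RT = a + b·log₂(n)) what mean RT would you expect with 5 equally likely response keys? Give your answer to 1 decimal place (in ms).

412.6 ms

Fit slope and intercept:
  b = (598 − 437) / (log₂ 20 − log₂ 6) = 161 / (4.3219 − 2.5850) = 92.690 ms/bit
  a = 437 − 92.690 × 2.5850 = 197.399 ms
Then RT(5) = 197.399 + 92.690 × log₂ 5 = 197.399 + 92.690 × 2.3219 ≈ 412.619 ms.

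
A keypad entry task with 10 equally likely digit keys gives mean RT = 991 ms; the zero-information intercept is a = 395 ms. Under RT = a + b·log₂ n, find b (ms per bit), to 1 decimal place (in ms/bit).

179.4 ms/bit

10 alternatives carry log₂ 10 = 3.3219 bits; the choice cost is 991 − 395 = 596 ms, so b = 596/3.3219 = 179.414 ms/bit.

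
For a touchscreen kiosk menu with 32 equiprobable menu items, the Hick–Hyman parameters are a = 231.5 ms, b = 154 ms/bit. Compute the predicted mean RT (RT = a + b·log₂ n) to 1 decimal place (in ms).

1001.5 ms

log₂(32) = 5 bits, so RT = 231.5 + 154 × 5 ≈ 1001.500 ms.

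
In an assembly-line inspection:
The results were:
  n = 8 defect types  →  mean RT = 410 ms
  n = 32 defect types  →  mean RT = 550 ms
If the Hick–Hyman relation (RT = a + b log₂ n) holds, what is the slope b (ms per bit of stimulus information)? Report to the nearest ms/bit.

70 ms/bit

b = (RT₂ − RT₁)/(log₂ n₂ − log₂ n₁) = (550 − 410)/(5 − 3) = 70 ms/bit.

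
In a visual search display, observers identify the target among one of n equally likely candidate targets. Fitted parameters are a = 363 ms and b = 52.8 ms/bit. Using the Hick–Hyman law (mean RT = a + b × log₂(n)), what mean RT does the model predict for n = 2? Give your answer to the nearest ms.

log₂(2) = 1 bits, so RT = 363 + 52.8 × 1 ≈ 415.800 ms.

416 ms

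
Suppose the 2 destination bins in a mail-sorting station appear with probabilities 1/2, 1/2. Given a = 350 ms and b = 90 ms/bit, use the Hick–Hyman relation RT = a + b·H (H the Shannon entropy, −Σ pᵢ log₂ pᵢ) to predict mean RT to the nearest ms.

Each term −pᵢ log₂ pᵢ: 0.5·1 + 0.5·1; summed, H = 1.000 bits.
Mean RT = a + bH = 350 + 90·1.000 = 440.00 ms.

440 ms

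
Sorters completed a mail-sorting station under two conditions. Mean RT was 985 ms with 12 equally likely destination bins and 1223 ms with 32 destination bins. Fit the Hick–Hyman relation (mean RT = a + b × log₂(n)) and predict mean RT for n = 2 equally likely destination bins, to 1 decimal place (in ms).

550.2 ms

RT is linear in log₂ n, so two points fix the line:
  b = (1223 − 985) / (log₂ 32 − log₂ 12) = 238 / (5 − 3.5850) = 168.193 ms/bit
  a = 985 − 168.193 × 3.5850 = 382.033 ms
Then RT(2) = 382.033 + 168.193 × log₂ 2 = 382.033 + 168.193 × 1 ≈ 550.226 ms.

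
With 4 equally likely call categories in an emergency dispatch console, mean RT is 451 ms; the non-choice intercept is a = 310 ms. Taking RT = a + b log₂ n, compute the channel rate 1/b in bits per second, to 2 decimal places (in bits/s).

14.18 bits/s

b = (451 − 310)/log₂ 4 = 141/2 = 70.500 ms per bit = 0.07050 s/bit; the reciprocal is 14.184 bits/s.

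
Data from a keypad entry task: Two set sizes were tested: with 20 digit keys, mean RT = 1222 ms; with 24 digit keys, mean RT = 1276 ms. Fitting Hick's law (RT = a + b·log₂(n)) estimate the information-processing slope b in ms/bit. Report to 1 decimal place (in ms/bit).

205.3 ms/bit

Slope: b = (1276 − 1222) / (log₂ 24 − log₂ 20) = 54/0.2630 = 205.296 ms/bit.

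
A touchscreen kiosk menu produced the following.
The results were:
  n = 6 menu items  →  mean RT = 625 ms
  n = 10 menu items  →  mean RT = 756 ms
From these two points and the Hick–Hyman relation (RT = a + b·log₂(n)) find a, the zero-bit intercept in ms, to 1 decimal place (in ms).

Slope: b = (756 − 625) / (log₂ 10 − log₂ 6) = 131/0.7370 = 177.756 ms/bit.
Intercept: a = 625 − 177.756·log₂(6) = 165.508 ms.

165.5 ms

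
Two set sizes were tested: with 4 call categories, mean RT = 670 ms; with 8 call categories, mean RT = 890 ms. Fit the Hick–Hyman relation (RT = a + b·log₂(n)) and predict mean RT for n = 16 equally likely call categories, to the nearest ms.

With log₂ n on the abscissa the relation is linear; from the two conditions:
  b = (890 − 670) / (log₂ 8 − log₂ 4) = 220 / (3 − 2) = 220 ms/bit
  a = 670 − 220 × 2 = 230 ms
Then RT(16) = 230 + 220 × log₂ 16 = 230 + 220 × 4 ≈ 1110.000 ms.

1110 ms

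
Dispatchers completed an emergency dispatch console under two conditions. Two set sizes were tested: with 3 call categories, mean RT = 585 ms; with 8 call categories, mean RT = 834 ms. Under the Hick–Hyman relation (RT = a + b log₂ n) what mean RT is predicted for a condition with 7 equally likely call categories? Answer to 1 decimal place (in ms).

Solve the two-equation system in a and b:
  b = (834 − 585) / (log₂ 8 − log₂ 3) = 249 / (3 − 1.5850) = 175.967 ms/bit
  a = 585 − 175.967 × 1.5850 = 306.099 ms
Then RT(7) = 306.099 + 175.967 × log₂ 7 = 306.099 + 175.967 × 2.8074 ≈ 800.101 ms.

800.1 ms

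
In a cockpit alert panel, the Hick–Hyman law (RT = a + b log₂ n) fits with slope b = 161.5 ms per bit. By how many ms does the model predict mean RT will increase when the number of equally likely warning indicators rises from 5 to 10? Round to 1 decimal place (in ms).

Only the slope matters, since a is common to both: ΔRT = b·log₂(n₂/n₁).
log₂(10) − log₂(5) = log₂(10/5) = log₂(2) = 1.
ΔRT = 161.5 × 1.0000 = 161.500 ms.

161.5 ms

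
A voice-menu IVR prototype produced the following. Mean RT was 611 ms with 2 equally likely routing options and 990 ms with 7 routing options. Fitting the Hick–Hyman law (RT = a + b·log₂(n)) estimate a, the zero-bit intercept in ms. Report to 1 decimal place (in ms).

Slope: b = (990 − 611) / (log₂ 7 − log₂ 2) = 379/1.8074 = 209.699 ms/bit.
Intercept: a = 611 − 209.699·log₂(2) = 401.301 ms.

401.3 ms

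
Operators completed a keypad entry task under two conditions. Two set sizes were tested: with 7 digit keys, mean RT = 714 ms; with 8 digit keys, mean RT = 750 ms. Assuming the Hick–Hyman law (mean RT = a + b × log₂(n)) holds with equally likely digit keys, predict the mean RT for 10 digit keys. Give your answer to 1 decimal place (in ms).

810.2 ms

RT is linear in log₂ n, so two points fix the line:
  b = (750 − 714) / (log₂ 8 − log₂ 7) = 36 / (3 − 2.8074) = 186.872 ms/bit
  a = 714 − 186.872 × 2.8074 = 189.384 ms
Then RT(10) = 189.384 + 186.872 × log₂ 10 = 189.384 + 186.872 × 3.3219 ≈ 810.159 ms.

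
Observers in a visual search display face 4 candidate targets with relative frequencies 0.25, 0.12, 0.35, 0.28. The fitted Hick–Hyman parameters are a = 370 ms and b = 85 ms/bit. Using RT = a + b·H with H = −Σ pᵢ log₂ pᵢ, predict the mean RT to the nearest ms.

Entropy contributions −pᵢ log₂ pᵢ: 0.5000, 0.3671, 0.5301, 0.5142; sum H = 1.9114 bits.
RT = a + bH = 370 + 85·1.9114 = 532.47 ms.

532 ms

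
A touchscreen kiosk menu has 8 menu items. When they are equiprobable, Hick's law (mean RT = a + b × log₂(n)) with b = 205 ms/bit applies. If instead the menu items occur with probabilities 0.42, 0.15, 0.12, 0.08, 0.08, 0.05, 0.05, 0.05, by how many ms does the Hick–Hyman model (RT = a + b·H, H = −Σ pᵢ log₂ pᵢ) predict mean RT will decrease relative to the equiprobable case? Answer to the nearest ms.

Equiprobable entropy H₀ = log₂ 8 = 3.0000 bits.
Skewed entropy H = −Σ pᵢ log₂ pᵢ = 2.5346 bits.
ΔRT = b·(H₀ − H) = 205 × 0.4654 = 95.41 ms.

95 ms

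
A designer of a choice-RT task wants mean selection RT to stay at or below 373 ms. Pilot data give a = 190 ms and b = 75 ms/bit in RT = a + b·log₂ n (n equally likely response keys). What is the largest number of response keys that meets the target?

5

75·log₂ n ≤ 373 − 190 = 183, giving log₂ n ≤ 2.4400 and n ≤ 5.426. The largest whole number is 5.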